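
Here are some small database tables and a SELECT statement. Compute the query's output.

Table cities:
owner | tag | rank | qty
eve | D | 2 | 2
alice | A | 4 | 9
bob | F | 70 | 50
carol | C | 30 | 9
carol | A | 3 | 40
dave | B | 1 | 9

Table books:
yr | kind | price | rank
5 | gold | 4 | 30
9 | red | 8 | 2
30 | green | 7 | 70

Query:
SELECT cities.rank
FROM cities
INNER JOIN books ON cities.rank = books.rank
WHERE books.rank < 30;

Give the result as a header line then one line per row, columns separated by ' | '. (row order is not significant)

== RESULT ==
cities.rank
2

Derivation:
After JOIN books (3 rows):
cities.owner | cities.tag | cities.rank | cities.qty | books.yr | books.kind | books.price | books.rank
eve | D | 2 | 2 | 9 | red | 8 | 2
bob | F | 70 | 50 | 30 | green | 7 | 70
carol | C | 30 | 9 | 5 | gold | 4 | 30
After WHERE (1 rows):
cities.owner | cities.tag | cities.rank | cities.qty | books.yr | books.kind | books.price | books.rank
eve | D | 2 | 2 | 9 | red | 8 | 2
After SELECT (1 rows):
cities.rank
2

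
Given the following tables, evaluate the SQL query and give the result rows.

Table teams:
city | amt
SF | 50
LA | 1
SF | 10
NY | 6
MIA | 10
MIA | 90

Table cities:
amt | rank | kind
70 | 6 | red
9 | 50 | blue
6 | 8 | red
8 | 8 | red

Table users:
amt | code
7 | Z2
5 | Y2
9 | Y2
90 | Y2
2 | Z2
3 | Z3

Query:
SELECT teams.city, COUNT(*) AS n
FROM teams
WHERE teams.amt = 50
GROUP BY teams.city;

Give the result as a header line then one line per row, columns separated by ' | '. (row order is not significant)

== RESULT ==
teams.city | n
SF | 1

Derivation:
After WHERE (1 rows):
teams.city | teams.amt
SF | 50
After GROUP BY (1 rows):
teams.city | n
SF | 1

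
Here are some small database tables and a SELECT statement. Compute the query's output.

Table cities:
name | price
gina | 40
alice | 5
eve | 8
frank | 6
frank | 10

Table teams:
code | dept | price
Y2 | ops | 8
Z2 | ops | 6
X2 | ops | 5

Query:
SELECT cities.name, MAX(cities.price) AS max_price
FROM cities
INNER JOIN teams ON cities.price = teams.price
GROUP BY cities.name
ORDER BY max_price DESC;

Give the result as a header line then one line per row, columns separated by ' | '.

After JOIN teams (3 rows):
cities.name | cities.price | teams.code | teams.dept | teams.price
alice | 5 | X2 | ops | 5
eve | 8 | Y2 | ops | 8
frank | 6 | Z2 | ops | 6
After GROUP BY (3 rows):
cities.name | max_price
alice | 5
eve | 8
frank | 6
After ORDER BY (3 rows):
cities.name | max_price
eve | 8
frank | 6
alice | 5

== RESULT ==
cities.name | max_price
eve | 8
frank | 6
alice | 5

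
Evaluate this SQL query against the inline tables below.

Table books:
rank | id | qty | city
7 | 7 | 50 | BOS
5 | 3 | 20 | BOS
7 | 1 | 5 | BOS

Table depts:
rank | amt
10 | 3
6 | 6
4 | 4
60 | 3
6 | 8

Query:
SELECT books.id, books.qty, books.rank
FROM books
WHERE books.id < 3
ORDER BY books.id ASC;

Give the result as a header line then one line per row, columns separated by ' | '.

== RESULT ==
books.id | books.qty | books.rank
1 | 5 | 7

Derivation:
After WHERE (1 rows):
books.rank | books.id | books.qty | books.city
7 | 1 | 5 | BOS
After SELECT (1 rows):
books.id | books.qty | books.rank
1 | 5 | 7
After ORDER BY (1 rows):
books.id | books.qty | books.rank
1 | 5 | 7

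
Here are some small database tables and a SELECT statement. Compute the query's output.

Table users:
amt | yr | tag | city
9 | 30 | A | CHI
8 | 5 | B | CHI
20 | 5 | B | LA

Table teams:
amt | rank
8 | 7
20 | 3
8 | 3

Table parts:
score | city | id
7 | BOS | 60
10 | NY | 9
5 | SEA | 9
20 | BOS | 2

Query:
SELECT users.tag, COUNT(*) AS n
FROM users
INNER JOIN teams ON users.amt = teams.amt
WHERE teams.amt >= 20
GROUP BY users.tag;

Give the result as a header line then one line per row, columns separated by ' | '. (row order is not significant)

After JOIN teams (3 rows):
users.amt | users.yr | users.tag | users.city | teams.amt | teams.rank
8 | 5 | B | CHI | 8 | 7
8 | 5 | B | CHI | 8 | 3
20 | 5 | B | LA | 20 | 3
After WHERE (1 rows):
users.amt | users.yr | users.tag | users.city | teams.amt | teams.rank
20 | 5 | B | LA | 20 | 3
After GROUP BY (1 rows):
users.tag | n
B | 1

== RESULT ==
users.tag | n
B | 1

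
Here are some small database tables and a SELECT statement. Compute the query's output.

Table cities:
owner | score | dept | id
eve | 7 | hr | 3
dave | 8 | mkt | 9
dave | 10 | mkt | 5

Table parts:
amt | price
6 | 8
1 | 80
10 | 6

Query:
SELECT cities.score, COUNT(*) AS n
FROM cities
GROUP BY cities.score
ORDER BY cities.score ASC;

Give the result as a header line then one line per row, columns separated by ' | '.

== RESULT ==
cities.score | n
7 | 1
8 | 1
10 | 1

Derivation:
After GROUP BY (3 rows):
cities.score | n
7 | 1
8 | 1
10 | 1
After ORDER BY (3 rows):
cities.score | n
7 | 1
8 | 1
10 | 1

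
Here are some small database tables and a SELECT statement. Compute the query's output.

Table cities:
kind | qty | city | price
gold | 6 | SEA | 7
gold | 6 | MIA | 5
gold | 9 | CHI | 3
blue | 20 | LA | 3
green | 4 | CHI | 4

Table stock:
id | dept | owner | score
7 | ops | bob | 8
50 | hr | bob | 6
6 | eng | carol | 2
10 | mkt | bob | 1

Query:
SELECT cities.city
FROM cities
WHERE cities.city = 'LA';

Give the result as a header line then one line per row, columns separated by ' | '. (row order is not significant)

After WHERE (1 rows):
cities.kind | cities.qty | cities.city | cities.price
blue | 20 | LA | 3
After SELECT (1 rows):
cities.city
LA

== RESULT ==
cities.city
LA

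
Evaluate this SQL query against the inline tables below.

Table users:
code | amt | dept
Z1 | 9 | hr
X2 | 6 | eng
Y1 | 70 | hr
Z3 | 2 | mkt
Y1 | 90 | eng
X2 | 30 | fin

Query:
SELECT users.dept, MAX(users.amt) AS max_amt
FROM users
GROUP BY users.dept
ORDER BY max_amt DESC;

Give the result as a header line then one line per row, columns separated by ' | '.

After GROUP BY (4 rows):
users.dept | max_amt
hr | 70
eng | 90
mkt | 2
fin | 30
After ORDER BY (4 rows):
users.dept | max_amt
eng | 90
hr | 70
fin | 30
mkt | 2

== RESULT ==
users.dept | max_amt
eng | 90
hr | 70
fin | 30
mkt | 2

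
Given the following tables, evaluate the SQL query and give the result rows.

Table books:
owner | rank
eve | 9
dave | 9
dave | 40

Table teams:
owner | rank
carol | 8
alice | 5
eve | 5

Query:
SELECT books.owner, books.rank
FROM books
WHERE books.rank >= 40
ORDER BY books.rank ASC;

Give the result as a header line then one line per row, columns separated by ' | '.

== RESULT ==
books.owner | books.rank
dave | 40

Derivation:
After WHERE (1 rows):
books.owner | books.rank
dave | 40
After SELECT (1 rows):
books.owner | books.rank
dave | 40
After ORDER BY (1 rows):
books.owner | books.rank
dave | 40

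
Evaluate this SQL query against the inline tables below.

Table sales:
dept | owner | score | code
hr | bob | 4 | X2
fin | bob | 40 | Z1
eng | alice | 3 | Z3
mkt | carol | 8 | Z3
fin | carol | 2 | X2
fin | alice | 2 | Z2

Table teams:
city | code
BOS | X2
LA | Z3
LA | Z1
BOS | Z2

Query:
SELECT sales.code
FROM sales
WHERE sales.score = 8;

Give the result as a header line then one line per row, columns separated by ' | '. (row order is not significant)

After WHERE (1 rows):
sales.dept | sales.owner | sales.score | sales.code
mkt | carol | 8 | Z3
After SELECT (1 rows):
sales.code
Z3

== RESULT ==
sales.code
Z3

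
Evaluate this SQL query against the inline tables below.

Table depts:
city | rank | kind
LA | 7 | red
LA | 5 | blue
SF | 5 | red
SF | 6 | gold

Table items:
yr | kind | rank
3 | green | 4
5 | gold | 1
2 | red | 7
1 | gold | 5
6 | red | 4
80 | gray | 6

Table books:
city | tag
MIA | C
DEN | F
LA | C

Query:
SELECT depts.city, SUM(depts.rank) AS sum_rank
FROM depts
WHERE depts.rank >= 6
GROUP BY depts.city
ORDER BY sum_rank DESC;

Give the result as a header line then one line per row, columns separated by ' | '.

== RESULT ==
depts.city | sum_rank
LA | 7
SF | 6

Derivation:
After WHERE (2 rows):
depts.city | depts.rank | depts.kind
LA | 7 | red
SF | 6 | gold
After GROUP BY (2 rows):
depts.city | sum_rank
LA | 7
SF | 6
After ORDER BY (2 rows):
depts.city | sum_rank
LA | 7
SF | 6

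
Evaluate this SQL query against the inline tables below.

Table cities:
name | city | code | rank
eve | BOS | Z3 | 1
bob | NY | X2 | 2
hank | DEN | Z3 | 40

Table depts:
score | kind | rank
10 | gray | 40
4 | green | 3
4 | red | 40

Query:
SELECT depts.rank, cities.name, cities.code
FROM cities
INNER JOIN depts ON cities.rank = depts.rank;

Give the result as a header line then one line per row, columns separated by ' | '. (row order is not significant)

== RESULT ==
depts.rank | cities.name | cities.code
40 | hank | Z3
40 | hank | Z3

Derivation:
After JOIN depts (2 rows):
cities.name | cities.city | cities.code | cities.rank | depts.score | depts.kind | depts.rank
hank | DEN | Z3 | 40 | 10 | gray | 40
hank | DEN | Z3 | 40 | 4 | red | 40
After SELECT (2 rows):
depts.rank | cities.name | cities.code
40 | hank | Z3
40 | hank | Z3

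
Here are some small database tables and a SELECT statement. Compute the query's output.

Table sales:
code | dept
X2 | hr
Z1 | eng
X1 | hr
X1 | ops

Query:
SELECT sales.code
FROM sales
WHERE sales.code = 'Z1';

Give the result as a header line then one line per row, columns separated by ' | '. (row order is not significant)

== RESULT ==
sales.code
Z1

Derivation:
After WHERE (1 rows):
sales.code | sales.dept
Z1 | eng
After SELECT (1 rows):
sales.code
Z1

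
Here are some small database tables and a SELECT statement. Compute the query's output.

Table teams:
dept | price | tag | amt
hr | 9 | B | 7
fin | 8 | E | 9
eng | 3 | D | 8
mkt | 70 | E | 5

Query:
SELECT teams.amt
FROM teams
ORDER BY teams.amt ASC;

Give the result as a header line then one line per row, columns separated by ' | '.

== RESULT ==
teams.amt
5
7
8
9

Derivation:
After SELECT (4 rows):
teams.amt
7
9
8
5
After ORDER BY (4 rows):
teams.amt
5
7
8
9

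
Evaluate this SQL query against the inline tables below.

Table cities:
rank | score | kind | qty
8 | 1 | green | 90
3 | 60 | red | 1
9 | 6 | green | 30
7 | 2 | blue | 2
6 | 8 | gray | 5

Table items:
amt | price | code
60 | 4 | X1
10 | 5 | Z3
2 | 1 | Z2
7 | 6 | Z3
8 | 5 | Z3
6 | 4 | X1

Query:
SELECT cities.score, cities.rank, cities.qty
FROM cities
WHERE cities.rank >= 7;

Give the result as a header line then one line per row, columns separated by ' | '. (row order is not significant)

After WHERE (3 rows):
cities.rank | cities.score | cities.kind | cities.qty
8 | 1 | green | 90
9 | 6 | green | 30
7 | 2 | blue | 2
After SELECT (3 rows):
cities.score | cities.rank | cities.qty
1 | 8 | 90
6 | 9 | 30
2 | 7 | 2

== RESULT ==
cities.score | cities.rank | cities.qty
1 | 8 | 90
6 | 9 | 30
2 | 7 | 2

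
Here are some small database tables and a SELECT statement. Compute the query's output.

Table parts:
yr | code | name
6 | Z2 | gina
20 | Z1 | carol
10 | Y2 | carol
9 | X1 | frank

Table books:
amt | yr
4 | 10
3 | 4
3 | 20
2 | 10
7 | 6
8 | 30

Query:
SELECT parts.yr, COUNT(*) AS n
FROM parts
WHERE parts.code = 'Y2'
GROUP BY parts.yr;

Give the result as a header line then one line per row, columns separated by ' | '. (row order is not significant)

== RESULT ==
parts.yr | n
10 | 1

Derivation:
After WHERE (1 rows):
parts.yr | parts.code | parts.name
10 | Y2 | carol
After GROUP BY (1 rows):
parts.yr | n
10 | 1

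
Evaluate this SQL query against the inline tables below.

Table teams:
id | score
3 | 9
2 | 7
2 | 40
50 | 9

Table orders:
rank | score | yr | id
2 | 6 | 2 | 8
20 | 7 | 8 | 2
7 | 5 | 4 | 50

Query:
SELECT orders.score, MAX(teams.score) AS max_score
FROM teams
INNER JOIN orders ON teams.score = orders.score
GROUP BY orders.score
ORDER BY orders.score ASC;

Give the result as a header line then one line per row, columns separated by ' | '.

After JOIN orders (1 rows):
teams.id | teams.score | orders.rank | orders.score | orders.yr | orders.id
2 | 7 | 20 | 7 | 8 | 2
After GROUP BY (1 rows):
orders.score | max_score
7 | 7
After ORDER BY (1 rows):
orders.score | max_score
7 | 7

== RESULT ==
orders.score | max_score
7 | 7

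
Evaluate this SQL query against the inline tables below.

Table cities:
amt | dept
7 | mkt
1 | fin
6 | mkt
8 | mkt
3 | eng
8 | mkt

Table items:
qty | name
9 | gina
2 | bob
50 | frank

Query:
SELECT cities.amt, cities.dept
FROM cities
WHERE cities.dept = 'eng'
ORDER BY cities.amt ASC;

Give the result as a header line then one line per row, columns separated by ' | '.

== RESULT ==
cities.amt | cities.dept
3 | eng

Derivation:
After WHERE (1 rows):
cities.amt | cities.dept
3 | eng
After SELECT (1 rows):
cities.amt | cities.dept
3 | eng
After ORDER BY (1 rows):
cities.amt | cities.dept
3 | eng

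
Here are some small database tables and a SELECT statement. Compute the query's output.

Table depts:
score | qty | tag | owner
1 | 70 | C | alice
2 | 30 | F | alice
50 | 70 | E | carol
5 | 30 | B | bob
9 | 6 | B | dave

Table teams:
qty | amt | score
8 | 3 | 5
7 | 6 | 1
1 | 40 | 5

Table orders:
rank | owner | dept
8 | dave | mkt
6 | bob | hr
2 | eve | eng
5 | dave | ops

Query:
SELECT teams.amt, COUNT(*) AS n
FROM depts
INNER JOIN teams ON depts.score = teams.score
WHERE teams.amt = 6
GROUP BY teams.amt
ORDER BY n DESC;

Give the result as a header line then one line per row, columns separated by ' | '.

After JOIN teams (3 rows):
depts.score | depts.qty | depts.tag | depts.owner | teams.qty | teams.amt | teams.score
1 | 70 | C | alice | 7 | 6 | 1
5 | 30 | B | bob | 8 | 3 | 5
5 | 30 | B | bob | 1 | 40 | 5
After WHERE (1 rows):
depts.score | depts.qty | depts.tag | depts.owner | teams.qty | teams.amt | teams.score
1 | 70 | C | alice | 7 | 6 | 1
After GROUP BY (1 rows):
teams.amt | n
6 | 1
After ORDER BY (1 rows):
teams.amt | n
6 | 1

== RESULT ==
teams.amt | n
6 | 1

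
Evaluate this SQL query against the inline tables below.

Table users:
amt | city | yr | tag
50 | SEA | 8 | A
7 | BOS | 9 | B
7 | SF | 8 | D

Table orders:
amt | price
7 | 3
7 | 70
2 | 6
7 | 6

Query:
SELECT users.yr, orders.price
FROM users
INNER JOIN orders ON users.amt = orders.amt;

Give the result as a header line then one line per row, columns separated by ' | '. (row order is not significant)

After JOIN orders (6 rows):
users.amt | users.city | users.yr | users.tag | orders.amt | orders.price
7 | BOS | 9 | B | 7 | 3
7 | BOS | 9 | B | 7 | 70
7 | BOS | 9 | B | 7 | 6
7 | SF | 8 | D | 7 | 3
7 | SF | 8 | D | 7 | 70
7 | SF | 8 | D | 7 | 6
After SELECT (6 rows):
users.yr | orders.price
9 | 3
9 | 70
9 | 6
8 | 3
8 | 70
8 | 6

== RESULT ==
users.yr | orders.price
9 | 3
9 | 70
9 | 6
8 | 3
8 | 70
8 | 6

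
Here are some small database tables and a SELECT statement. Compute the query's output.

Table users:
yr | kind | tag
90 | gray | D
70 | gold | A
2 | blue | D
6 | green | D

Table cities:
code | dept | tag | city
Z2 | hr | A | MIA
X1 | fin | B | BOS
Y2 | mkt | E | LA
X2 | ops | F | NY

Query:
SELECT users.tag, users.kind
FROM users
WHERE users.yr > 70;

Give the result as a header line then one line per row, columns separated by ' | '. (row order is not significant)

After WHERE (1 rows):
users.yr | users.kind | users.tag
90 | gray | D
After SELECT (1 rows):
users.tag | users.kind
D | gray

== RESULT ==
users.tag | users.kind
D | gray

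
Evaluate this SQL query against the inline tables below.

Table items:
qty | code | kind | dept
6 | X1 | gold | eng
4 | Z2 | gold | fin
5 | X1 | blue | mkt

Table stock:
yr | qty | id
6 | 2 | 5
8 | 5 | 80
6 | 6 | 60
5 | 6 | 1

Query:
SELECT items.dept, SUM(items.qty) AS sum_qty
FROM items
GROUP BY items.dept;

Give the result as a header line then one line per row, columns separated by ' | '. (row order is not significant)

After GROUP BY (3 rows):
items.dept | sum_qty
eng | 6
fin | 4
mkt | 5

== RESULT ==
items.dept | sum_qty
eng | 6
fin | 4
mkt | 5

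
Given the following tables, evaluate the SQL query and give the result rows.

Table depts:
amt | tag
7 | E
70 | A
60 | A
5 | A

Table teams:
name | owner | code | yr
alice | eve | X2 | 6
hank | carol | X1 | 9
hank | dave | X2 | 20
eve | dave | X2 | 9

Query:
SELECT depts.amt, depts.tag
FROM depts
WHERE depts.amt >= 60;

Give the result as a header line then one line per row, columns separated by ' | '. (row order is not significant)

After WHERE (2 rows):
depts.amt | depts.tag
70 | A
60 | A
After SELECT (2 rows):
depts.amt | depts.tag
70 | A
60 | A

== RESULT ==
depts.amt | depts.tag
70 | A
60 | A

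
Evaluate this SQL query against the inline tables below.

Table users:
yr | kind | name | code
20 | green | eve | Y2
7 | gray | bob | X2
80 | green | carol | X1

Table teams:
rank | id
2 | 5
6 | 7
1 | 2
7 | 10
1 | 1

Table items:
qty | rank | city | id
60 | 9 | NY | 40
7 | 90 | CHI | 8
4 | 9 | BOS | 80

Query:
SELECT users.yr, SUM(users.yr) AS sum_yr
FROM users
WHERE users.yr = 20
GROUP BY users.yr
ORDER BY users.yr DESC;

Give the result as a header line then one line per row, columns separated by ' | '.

== RESULT ==
users.yr | sum_yr
20 | 20

Derivation:
After WHERE (1 rows):
users.yr | users.kind | users.name | users.code
20 | green | eve | Y2
After GROUP BY (1 rows):
users.yr | sum_yr
20 | 20
After ORDER BY (1 rows):
users.yr | sum_yr
20 | 20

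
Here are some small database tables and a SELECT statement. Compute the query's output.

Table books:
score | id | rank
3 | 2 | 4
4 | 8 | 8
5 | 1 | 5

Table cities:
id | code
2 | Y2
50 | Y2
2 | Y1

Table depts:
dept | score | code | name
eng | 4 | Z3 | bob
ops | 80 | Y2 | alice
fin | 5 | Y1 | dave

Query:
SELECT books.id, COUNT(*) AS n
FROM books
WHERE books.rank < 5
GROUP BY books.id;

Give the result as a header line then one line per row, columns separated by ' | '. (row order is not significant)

After WHERE (1 rows):
books.score | books.id | books.rank
3 | 2 | 4
After GROUP BY (1 rows):
books.id | n
2 | 1

== RESULT ==
books.id | n
2 | 1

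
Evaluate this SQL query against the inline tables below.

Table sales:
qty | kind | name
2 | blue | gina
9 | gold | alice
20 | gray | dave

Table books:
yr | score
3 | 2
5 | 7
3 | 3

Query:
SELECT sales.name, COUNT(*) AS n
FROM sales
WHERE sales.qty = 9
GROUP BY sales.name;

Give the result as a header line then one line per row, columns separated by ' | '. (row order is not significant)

== RESULT ==
sales.name | n
alice | 1

Derivation:
After WHERE (1 rows):
sales.qty | sales.kind | sales.name
9 | gold | alice
After GROUP BY (1 rows):
sales.name | n
alice | 1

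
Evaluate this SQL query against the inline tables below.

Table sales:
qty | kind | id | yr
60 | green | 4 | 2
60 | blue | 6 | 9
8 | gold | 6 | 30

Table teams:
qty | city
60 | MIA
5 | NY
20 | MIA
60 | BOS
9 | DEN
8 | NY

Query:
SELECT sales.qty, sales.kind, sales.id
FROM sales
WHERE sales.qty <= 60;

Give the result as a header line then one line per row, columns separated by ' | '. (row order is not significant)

== RESULT ==
sales.qty | sales.kind | sales.id
60 | green | 4
60 | blue | 6
8 | gold | 6

Derivation:
After WHERE (3 rows):
sales.qty | sales.kind | sales.id | sales.yr
60 | green | 4 | 2
60 | blue | 6 | 9
8 | gold | 6 | 30
After SELECT (3 rows):
sales.qty | sales.kind | sales.id
60 | green | 4
60 | blue | 6
8 | gold | 6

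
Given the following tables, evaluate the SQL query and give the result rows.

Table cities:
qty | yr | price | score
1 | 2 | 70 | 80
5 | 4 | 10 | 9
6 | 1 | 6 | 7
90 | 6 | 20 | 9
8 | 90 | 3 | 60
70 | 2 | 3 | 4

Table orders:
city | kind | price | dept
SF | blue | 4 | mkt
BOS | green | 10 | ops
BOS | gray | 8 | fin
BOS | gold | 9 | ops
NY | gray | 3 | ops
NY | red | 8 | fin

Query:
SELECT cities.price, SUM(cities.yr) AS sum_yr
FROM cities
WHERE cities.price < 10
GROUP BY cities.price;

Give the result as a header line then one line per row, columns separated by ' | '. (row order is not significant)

After WHERE (3 rows):
cities.qty | cities.yr | cities.price | cities.score
6 | 1 | 6 | 7
8 | 90 | 3 | 60
70 | 2 | 3 | 4
After GROUP BY (2 rows):
cities.price | sum_yr
6 | 1
3 | 92

== RESULT ==
cities.price | sum_yr
6 | 1
3 | 92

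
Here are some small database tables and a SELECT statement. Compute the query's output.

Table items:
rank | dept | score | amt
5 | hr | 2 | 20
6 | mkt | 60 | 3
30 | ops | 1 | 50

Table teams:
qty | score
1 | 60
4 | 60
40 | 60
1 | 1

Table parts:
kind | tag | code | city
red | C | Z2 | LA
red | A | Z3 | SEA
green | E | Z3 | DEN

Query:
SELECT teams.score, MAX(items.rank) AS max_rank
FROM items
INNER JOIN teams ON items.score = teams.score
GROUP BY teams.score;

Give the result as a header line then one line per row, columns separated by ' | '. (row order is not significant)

After JOIN teams (4 rows):
items.rank | items.dept | items.score | items.amt | teams.qty | teams.score
6 | mkt | 60 | 3 | 1 | 60
6 | mkt | 60 | 3 | 4 | 60
6 | mkt | 60 | 3 | 40 | 60
30 | ops | 1 | 50 | 1 | 1
After GROUP BY (2 rows):
teams.score | max_rank
60 | 6
1 | 30

== RESULT ==
teams.score | max_rank
60 | 6
1 | 30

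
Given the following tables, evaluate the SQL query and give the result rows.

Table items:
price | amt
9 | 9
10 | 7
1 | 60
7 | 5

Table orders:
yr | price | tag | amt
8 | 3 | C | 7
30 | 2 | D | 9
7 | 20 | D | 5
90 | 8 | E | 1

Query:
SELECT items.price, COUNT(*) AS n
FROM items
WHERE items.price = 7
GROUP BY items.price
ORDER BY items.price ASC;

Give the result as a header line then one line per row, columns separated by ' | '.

== RESULT ==
items.price | n
7 | 1

Derivation:
After WHERE (1 rows):
items.price | items.amt
7 | 5
After GROUP BY (1 rows):
items.price | n
7 | 1
After ORDER BY (1 rows):
items.price | n
7 | 1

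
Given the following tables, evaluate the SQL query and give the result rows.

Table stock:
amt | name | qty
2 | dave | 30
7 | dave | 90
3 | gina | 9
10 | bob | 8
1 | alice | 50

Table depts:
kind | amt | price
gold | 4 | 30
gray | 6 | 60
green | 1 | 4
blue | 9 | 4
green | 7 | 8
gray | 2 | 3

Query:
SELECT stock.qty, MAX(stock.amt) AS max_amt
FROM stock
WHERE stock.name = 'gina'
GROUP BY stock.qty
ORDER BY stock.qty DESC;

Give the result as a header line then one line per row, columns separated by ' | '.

After WHERE (1 rows):
stock.amt | stock.name | stock.qty
3 | gina | 9
After GROUP BY (1 rows):
stock.qty | max_amt
9 | 3
After ORDER BY (1 rows):
stock.qty | max_amt
9 | 3

== RESULT ==
stock.qty | max_amt
9 | 3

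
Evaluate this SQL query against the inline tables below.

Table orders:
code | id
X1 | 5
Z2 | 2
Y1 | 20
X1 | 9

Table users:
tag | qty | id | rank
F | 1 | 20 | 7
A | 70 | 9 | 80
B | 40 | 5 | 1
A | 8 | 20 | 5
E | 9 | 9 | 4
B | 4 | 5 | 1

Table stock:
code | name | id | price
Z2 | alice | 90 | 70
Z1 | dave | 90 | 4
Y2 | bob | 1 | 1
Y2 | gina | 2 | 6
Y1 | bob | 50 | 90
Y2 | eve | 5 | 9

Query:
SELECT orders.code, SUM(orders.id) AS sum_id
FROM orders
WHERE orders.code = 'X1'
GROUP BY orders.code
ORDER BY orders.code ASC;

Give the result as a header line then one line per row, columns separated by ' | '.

== RESULT ==
orders.code | sum_id
X1 | 14

Derivation:
After WHERE (2 rows):
orders.code | orders.id
X1 | 5
X1 | 9
After GROUP BY (1 rows):
orders.code | sum_id
X1 | 14
After ORDER BY (1 rows):
orders.code | sum_id
X1 | 14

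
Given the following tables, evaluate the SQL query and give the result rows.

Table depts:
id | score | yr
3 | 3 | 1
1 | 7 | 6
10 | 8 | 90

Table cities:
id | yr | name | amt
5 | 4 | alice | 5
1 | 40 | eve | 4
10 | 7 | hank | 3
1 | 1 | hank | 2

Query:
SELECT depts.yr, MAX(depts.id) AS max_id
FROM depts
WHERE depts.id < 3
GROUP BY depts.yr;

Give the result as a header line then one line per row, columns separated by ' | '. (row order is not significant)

== RESULT ==
depts.yr | max_id
6 | 1

Derivation:
After WHERE (1 rows):
depts.id | depts.score | depts.yr
1 | 7 | 6
After GROUP BY (1 rows):
depts.yr | max_id
6 | 1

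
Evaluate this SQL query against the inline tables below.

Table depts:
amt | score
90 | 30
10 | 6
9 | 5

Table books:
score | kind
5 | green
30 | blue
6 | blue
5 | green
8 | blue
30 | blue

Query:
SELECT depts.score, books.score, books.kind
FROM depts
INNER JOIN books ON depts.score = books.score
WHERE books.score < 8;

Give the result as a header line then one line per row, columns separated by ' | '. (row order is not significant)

After JOIN books (5 rows):
depts.amt | depts.score | books.score | books.kind
90 | 30 | 30 | blue
90 | 30 | 30 | blue
10 | 6 | 6 | blue
9 | 5 | 5 | green
9 | 5 | 5 | green
After WHERE (3 rows):
depts.amt | depts.score | books.score | books.kind
10 | 6 | 6 | blue
9 | 5 | 5 | green
9 | 5 | 5 | green
After SELECT (3 rows):
depts.score | books.score | books.kind
6 | 6 | blue
5 | 5 | green
5 | 5 | green

== RESULT ==
depts.score | books.score | books.kind
6 | 6 | blue
5 | 5 | green
5 | 5 | green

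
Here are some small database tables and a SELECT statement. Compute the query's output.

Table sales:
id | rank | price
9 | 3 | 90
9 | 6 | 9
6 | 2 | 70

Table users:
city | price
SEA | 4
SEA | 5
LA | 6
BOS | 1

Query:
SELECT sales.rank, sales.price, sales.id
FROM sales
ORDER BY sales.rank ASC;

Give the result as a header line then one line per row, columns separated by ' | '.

After SELECT (3 rows):
sales.rank | sales.price | sales.id
3 | 90 | 9
6 | 9 | 9
2 | 70 | 6
After ORDER BY (3 rows):
sales.rank | sales.price | sales.id
2 | 70 | 6
3 | 90 | 9
6 | 9 | 9

== RESULT ==
sales.rank | sales.price | sales.id
2 | 70 | 6
3 | 90 | 9
6 | 9 | 9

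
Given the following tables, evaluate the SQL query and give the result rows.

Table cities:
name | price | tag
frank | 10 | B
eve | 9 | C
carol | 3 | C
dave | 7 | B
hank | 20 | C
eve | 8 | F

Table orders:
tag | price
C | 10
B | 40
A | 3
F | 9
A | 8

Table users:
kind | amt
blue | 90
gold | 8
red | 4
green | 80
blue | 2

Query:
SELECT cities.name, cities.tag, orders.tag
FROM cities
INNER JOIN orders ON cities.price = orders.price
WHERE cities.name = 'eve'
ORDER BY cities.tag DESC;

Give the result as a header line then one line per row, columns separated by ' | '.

== RESULT ==
cities.name | cities.tag | orders.tag
eve | F | A
eve | C | F

Derivation:
After JOIN orders (4 rows):
cities.name | cities.price | cities.tag | orders.tag | orders.price
frank | 10 | B | C | 10
eve | 9 | C | F | 9
carol | 3 | C | A | 3
eve | 8 | F | A | 8
After WHERE (2 rows):
cities.name | cities.price | cities.tag | orders.tag | orders.price
eve | 9 | C | F | 9
eve | 8 | F | A | 8
After SELECT (2 rows):
cities.name | cities.tag | orders.tag
eve | C | F
eve | F | A
After ORDER BY (2 rows):
cities.name | cities.tag | orders.tag
eve | F | A
eve | C | F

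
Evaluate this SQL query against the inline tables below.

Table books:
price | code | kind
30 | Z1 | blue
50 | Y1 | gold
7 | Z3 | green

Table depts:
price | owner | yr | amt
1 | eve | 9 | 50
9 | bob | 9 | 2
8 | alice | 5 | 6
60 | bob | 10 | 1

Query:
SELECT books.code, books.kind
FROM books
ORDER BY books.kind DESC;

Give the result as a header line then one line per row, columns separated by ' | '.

After SELECT (3 rows):
books.code | books.kind
Z1 | blue
Y1 | gold
Z3 | green
After ORDER BY (3 rows):
books.code | books.kind
Z3 | green
Y1 | gold
Z1 | blue

== RESULT ==
books.code | books.kind
Z3 | green
Y1 | gold
Z1 | blue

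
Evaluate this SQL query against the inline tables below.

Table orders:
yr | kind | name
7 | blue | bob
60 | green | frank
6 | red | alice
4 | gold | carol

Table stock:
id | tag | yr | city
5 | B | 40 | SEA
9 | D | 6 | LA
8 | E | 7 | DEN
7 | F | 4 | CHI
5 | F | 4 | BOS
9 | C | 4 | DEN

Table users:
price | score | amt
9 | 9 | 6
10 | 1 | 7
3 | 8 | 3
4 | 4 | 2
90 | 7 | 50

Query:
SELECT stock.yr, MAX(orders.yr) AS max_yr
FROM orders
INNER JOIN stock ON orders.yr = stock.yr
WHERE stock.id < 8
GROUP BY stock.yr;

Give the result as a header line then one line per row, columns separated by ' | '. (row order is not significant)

After JOIN stock (5 rows):
orders.yr | orders.kind | orders.name | stock.id | stock.tag | stock.yr | stock.city
7 | blue | bob | 8 | E | 7 | DEN
6 | red | alice | 9 | D | 6 | LA
4 | gold | carol | 7 | F | 4 | CHI
4 | gold | carol | 5 | F | 4 | BOS
4 | gold | carol | 9 | C | 4 | DEN
After WHERE (2 rows):
orders.yr | orders.kind | orders.name | stock.id | stock.tag | stock.yr | stock.city
4 | gold | carol | 7 | F | 4 | CHI
4 | gold | carol | 5 | F | 4 | BOS
After GROUP BY (1 rows):
stock.yr | max_yr
4 | 4

== RESULT ==
stock.yr | max_yr
4 | 4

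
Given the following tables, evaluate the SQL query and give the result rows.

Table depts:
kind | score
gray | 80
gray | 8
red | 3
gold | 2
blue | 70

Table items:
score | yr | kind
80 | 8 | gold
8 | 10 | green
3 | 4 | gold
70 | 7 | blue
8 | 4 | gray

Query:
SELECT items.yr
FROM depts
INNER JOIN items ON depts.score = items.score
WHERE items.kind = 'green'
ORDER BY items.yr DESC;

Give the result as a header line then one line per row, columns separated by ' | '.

After JOIN items (5 rows):
depts.kind | depts.score | items.score | items.yr | items.kind
gray | 80 | 80 | 8 | gold
gray | 8 | 8 | 10 | green
gray | 8 | 8 | 4 | gray
red | 3 | 3 | 4 | gold
blue | 70 | 70 | 7 | blue
After WHERE (1 rows):
depts.kind | depts.score | items.score | items.yr | items.kind
gray | 8 | 8 | 10 | green
After SELECT (1 rows):
items.yr
10
After ORDER BY (1 rows):
items.yr
10

== RESULT ==
items.yr
10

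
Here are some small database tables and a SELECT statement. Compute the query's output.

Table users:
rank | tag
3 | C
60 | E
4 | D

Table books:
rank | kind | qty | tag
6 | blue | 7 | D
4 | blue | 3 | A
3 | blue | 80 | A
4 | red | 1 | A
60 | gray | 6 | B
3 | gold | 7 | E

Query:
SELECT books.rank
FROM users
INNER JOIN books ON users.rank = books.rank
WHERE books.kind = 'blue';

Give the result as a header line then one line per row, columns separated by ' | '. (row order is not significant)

== RESULT ==
books.rank
3
4

Derivation:
After JOIN books (5 rows):
users.rank | users.tag | books.rank | books.kind | books.qty | books.tag
3 | C | 3 | blue | 80 | A
3 | C | 3 | gold | 7 | E
60 | E | 60 | gray | 6 | B
4 | D | 4 | blue | 3 | A
4 | D | 4 | red | 1 | A
After WHERE (2 rows):
users.rank | users.tag | books.rank | books.kind | books.qty | books.tag
3 | C | 3 | blue | 80 | A
4 | D | 4 | blue | 3 | A
After SELECT (2 rows):
books.rank
3
4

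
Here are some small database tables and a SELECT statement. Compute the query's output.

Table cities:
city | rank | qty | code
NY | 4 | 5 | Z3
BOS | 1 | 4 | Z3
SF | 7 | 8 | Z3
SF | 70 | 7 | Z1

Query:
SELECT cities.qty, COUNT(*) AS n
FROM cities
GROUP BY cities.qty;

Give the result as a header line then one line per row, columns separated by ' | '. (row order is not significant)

After GROUP BY (4 rows):
cities.qty | n
5 | 1
4 | 1
8 | 1
7 | 1

== RESULT ==
cities.qty | n
5 | 1
4 | 1
8 | 1
7 | 1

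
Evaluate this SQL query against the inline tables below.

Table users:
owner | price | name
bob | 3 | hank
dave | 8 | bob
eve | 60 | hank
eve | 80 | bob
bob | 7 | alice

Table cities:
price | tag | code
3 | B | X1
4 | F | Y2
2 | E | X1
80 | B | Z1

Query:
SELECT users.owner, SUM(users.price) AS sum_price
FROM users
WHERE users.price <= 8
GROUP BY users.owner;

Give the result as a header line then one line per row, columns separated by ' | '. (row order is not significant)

== RESULT ==
users.owner | sum_price
bob | 10
dave | 8

Derivation:
After WHERE (3 rows):
users.owner | users.price | users.name
bob | 3 | hank
dave | 8 | bob
bob | 7 | alice
After GROUP BY (2 rows):
users.owner | sum_price
bob | 10
dave | 8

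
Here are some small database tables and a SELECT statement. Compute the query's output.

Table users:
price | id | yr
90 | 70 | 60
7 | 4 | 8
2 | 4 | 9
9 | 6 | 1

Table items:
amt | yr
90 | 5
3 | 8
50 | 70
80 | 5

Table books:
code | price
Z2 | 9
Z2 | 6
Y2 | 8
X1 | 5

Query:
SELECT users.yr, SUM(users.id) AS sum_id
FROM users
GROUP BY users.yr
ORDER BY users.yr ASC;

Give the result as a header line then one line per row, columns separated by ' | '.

After GROUP BY (4 rows):
users.yr | sum_id
60 | 70
8 | 4
9 | 4
1 | 6
After ORDER BY (4 rows):
users.yr | sum_id
1 | 6
8 | 4
9 | 4
60 | 70

== RESULT ==
users.yr | sum_id
1 | 6
8 | 4
9 | 4
60 | 70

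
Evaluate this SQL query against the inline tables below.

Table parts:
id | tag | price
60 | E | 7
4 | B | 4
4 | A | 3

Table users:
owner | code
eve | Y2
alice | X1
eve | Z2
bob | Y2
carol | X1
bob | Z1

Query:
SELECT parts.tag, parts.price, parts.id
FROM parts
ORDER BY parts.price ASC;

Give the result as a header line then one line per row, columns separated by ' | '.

After SELECT (3 rows):
parts.tag | parts.price | parts.id
E | 7 | 60
B | 4 | 4
A | 3 | 4
After ORDER BY (3 rows):
parts.tag | parts.price | parts.id
A | 3 | 4
B | 4 | 4
E | 7 | 60

== RESULT ==
parts.tag | parts.price | parts.id
A | 3 | 4
B | 4 | 4
E | 7 | 60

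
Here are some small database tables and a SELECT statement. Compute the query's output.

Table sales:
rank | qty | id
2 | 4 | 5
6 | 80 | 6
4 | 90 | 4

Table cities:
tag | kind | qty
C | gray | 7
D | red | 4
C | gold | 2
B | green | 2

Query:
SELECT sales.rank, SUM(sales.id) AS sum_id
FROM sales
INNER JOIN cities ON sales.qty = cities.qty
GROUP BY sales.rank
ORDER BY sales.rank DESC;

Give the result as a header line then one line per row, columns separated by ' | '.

== RESULT ==
sales.rank | sum_id
2 | 5

Derivation:
After JOIN cities (1 rows):
sales.rank | sales.qty | sales.id | cities.tag | cities.kind | cities.qty
2 | 4 | 5 | D | red | 4
After GROUP BY (1 rows):
sales.rank | sum_id
2 | 5
After ORDER BY (1 rows):
sales.rank | sum_id
2 | 5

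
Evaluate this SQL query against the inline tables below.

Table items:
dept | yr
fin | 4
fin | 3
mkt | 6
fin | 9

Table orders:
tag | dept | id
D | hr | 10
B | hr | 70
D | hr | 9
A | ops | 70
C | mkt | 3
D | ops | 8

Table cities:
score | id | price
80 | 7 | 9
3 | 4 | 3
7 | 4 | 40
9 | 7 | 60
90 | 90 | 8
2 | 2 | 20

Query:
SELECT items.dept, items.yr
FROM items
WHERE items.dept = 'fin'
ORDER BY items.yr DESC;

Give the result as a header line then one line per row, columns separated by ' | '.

== RESULT ==
items.dept | items.yr
fin | 9
fin | 4
fin | 3

Derivation:
After WHERE (3 rows):
items.dept | items.yr
fin | 4
fin | 3
fin | 9
After SELECT (3 rows):
items.dept | items.yr
fin | 4
fin | 3
fin | 9
After ORDER BY (3 rows):
items.dept | items.yr
fin | 9
fin | 4
fin | 3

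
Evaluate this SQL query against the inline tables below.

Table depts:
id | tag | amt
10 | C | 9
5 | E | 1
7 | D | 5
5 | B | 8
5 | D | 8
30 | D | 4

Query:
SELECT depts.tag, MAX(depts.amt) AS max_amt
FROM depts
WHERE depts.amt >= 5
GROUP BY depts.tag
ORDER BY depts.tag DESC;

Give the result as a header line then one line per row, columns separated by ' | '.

== RESULT ==
depts.tag | max_amt
D | 8
C | 9
B | 8

Derivation:
After WHERE (4 rows):
depts.id | depts.tag | depts.amt
10 | C | 9
7 | D | 5
5 | B | 8
5 | D | 8
After GROUP BY (3 rows):
depts.tag | max_amt
C | 9
D | 8
B | 8
After ORDER BY (3 rows):
depts.tag | max_amt
D | 8
C | 9
B | 8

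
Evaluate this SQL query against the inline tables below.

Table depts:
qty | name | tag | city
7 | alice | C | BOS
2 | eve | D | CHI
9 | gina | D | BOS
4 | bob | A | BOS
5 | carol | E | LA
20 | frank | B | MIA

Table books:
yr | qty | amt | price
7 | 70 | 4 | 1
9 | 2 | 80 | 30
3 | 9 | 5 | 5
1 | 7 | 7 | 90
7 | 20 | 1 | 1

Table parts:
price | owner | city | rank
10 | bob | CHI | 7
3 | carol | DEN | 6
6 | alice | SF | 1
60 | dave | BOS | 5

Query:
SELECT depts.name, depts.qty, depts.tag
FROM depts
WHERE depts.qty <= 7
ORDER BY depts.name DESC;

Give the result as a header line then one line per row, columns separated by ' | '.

After WHERE (4 rows):
depts.qty | depts.name | depts.tag | depts.city
7 | alice | C | BOS
2 | eve | D | CHI
4 | bob | A | BOS
5 | carol | E | LA
After SELECT (4 rows):
depts.name | depts.qty | depts.tag
alice | 7 | C
eve | 2 | D
bob | 4 | A
carol | 5 | E
After ORDER BY (4 rows):
depts.name | depts.qty | depts.tag
eve | 2 | D
carol | 5 | E
bob | 4 | A
alice | 7 | C

== RESULT ==
depts.name | depts.qty | depts.tag
eve | 2 | D
carol | 5 | E
bob | 4 | A
alice | 7 | C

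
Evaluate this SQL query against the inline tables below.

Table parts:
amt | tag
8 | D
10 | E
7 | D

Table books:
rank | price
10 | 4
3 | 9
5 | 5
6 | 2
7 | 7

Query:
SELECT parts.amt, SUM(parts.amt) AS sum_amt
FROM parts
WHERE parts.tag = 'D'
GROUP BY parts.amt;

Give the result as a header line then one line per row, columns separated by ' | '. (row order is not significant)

== RESULT ==
parts.amt | sum_amt
8 | 8
7 | 7

Derivation:
After WHERE (2 rows):
parts.amt | parts.tag
8 | D
7 | D
After GROUP BY (2 rows):
parts.amt | sum_amt
8 | 8
7 | 7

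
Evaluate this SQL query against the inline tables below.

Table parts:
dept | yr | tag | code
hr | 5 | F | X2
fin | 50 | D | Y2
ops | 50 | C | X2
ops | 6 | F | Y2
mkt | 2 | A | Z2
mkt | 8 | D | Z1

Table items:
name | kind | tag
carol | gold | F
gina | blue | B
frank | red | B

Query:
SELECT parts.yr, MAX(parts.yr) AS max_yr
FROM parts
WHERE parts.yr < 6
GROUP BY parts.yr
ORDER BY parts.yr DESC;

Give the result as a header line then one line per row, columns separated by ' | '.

After WHERE (2 rows):
parts.dept | parts.yr | parts.tag | parts.code
hr | 5 | F | X2
mkt | 2 | A | Z2
After GROUP BY (2 rows):
parts.yr | max_yr
5 | 5
2 | 2
After ORDER BY (2 rows):
parts.yr | max_yr
5 | 5
2 | 2

== RESULT ==
parts.yr | max_yr
5 | 5
2 | 2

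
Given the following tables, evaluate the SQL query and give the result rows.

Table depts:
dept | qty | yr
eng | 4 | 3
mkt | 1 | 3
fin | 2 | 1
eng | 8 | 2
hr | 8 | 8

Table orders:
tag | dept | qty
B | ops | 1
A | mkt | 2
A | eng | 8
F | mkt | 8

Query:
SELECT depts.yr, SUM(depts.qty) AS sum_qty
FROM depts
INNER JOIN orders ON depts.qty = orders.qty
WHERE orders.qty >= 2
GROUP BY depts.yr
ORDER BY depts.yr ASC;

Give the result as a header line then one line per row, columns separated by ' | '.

== RESULT ==
depts.yr | sum_qty
1 | 2
2 | 16
8 | 16

Derivation:
After JOIN orders (6 rows):
depts.dept | depts.qty | depts.yr | orders.tag | orders.dept | orders.qty
mkt | 1 | 3 | B | ops | 1
fin | 2 | 1 | A | mkt | 2
eng | 8 | 2 | A | eng | 8
eng | 8 | 2 | F | mkt | 8
hr | 8 | 8 | A | eng | 8
hr | 8 | 8 | F | mkt | 8
After WHERE (5 rows):
depts.dept | depts.qty | depts.yr | orders.tag | orders.dept | orders.qty
fin | 2 | 1 | A | mkt | 2
eng | 8 | 2 | A | eng | 8
eng | 8 | 2 | F | mkt | 8
hr | 8 | 8 | A | eng | 8
hr | 8 | 8 | F | mkt | 8
After GROUP BY (3 rows):
depts.yr | sum_qty
1 | 2
2 | 16
8 | 16
After ORDER BY (3 rows):
depts.yr | sum_qty
1 | 2
2 | 16
8 | 16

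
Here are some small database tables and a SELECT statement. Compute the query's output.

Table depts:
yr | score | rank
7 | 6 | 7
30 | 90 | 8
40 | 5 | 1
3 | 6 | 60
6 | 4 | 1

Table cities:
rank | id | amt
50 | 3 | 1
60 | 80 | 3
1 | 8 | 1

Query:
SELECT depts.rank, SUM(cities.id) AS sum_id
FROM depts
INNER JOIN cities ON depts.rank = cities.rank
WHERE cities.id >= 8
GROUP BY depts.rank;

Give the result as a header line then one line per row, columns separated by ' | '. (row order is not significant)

After JOIN cities (3 rows):
depts.yr | depts.score | depts.rank | cities.rank | cities.id | cities.amt
40 | 5 | 1 | 1 | 8 | 1
3 | 6 | 60 | 60 | 80 | 3
6 | 4 | 1 | 1 | 8 | 1
After WHERE (3 rows):
depts.yr | depts.score | depts.rank | cities.rank | cities.id | cities.amt
40 | 5 | 1 | 1 | 8 | 1
3 | 6 | 60 | 60 | 80 | 3
6 | 4 | 1 | 1 | 8 | 1
After GROUP BY (2 rows):
depts.rank | sum_id
1 | 16
60 | 80

== RESULT ==
depts.rank | sum_id
1 | 16
60 | 80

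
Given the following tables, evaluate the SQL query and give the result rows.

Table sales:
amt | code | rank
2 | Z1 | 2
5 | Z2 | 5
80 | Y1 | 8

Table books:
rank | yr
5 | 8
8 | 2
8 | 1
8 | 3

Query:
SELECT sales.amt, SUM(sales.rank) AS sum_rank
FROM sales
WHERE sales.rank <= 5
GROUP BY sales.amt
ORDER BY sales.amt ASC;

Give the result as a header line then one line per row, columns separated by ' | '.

== RESULT ==
sales.amt | sum_rank
2 | 2
5 | 5

Derivation:
After WHERE (2 rows):
sales.amt | sales.code | sales.rank
2 | Z1 | 2
5 | Z2 | 5
After GROUP BY (2 rows):
sales.amt | sum_rank
2 | 2
5 | 5
After ORDER BY (2 rows):
sales.amt | sum_rank
2 | 2
5 | 5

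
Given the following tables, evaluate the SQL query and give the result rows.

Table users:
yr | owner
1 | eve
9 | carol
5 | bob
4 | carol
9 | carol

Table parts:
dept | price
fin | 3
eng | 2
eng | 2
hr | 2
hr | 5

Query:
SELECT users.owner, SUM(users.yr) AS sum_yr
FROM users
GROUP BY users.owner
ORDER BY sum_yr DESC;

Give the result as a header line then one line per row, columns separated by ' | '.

== RESULT ==
users.owner | sum_yr
carol | 22
bob | 5
eve | 1

Derivation:
After GROUP BY (3 rows):
users.owner | sum_yr
eve | 1
carol | 22
bob | 5
After ORDER BY (3 rows):
users.owner | sum_yr
carol | 22
bob | 5
eve | 1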